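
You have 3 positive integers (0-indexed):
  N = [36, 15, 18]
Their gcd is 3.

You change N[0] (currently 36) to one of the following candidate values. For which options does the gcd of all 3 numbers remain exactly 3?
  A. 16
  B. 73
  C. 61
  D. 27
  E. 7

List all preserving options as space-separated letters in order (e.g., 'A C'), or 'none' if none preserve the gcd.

Old gcd = 3; gcd of others (without N[0]) = 3
New gcd for candidate v: gcd(3, v). Preserves old gcd iff gcd(3, v) = 3.
  Option A: v=16, gcd(3,16)=1 -> changes
  Option B: v=73, gcd(3,73)=1 -> changes
  Option C: v=61, gcd(3,61)=1 -> changes
  Option D: v=27, gcd(3,27)=3 -> preserves
  Option E: v=7, gcd(3,7)=1 -> changes

Answer: D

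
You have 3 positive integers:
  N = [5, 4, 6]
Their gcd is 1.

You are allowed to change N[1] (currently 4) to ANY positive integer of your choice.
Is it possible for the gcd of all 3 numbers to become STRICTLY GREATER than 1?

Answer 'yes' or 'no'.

Current gcd = 1
gcd of all OTHER numbers (without N[1]=4): gcd([5, 6]) = 1
The new gcd after any change is gcd(1, new_value).
This can be at most 1.
Since 1 = old gcd 1, the gcd can only stay the same or decrease.

Answer: no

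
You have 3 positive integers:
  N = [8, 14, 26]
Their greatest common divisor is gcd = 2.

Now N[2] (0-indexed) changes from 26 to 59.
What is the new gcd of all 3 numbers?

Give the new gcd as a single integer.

Numbers: [8, 14, 26], gcd = 2
Change: index 2, 26 -> 59
gcd of the OTHER numbers (without index 2): gcd([8, 14]) = 2
New gcd = gcd(g_others, new_val) = gcd(2, 59) = 1

Answer: 1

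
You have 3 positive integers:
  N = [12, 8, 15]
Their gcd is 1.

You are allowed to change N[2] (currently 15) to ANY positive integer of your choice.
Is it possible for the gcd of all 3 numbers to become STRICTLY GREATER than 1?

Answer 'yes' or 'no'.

Current gcd = 1
gcd of all OTHER numbers (without N[2]=15): gcd([12, 8]) = 4
The new gcd after any change is gcd(4, new_value).
This can be at most 4.
Since 4 > old gcd 1, the gcd CAN increase (e.g., set N[2] = 4).

Answer: yes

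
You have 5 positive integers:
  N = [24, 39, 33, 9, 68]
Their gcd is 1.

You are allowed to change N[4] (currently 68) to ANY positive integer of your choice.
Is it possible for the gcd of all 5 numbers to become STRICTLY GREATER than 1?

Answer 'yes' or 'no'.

Current gcd = 1
gcd of all OTHER numbers (without N[4]=68): gcd([24, 39, 33, 9]) = 3
The new gcd after any change is gcd(3, new_value).
This can be at most 3.
Since 3 > old gcd 1, the gcd CAN increase (e.g., set N[4] = 3).

Answer: yes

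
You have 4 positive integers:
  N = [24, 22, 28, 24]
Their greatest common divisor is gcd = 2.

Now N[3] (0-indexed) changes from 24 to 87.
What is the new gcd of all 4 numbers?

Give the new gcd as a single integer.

Answer: 1

Derivation:
Numbers: [24, 22, 28, 24], gcd = 2
Change: index 3, 24 -> 87
gcd of the OTHER numbers (without index 3): gcd([24, 22, 28]) = 2
New gcd = gcd(g_others, new_val) = gcd(2, 87) = 1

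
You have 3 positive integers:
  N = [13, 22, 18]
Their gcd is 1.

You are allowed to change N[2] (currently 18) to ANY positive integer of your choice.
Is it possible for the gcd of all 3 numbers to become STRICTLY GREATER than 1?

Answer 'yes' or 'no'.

Current gcd = 1
gcd of all OTHER numbers (without N[2]=18): gcd([13, 22]) = 1
The new gcd after any change is gcd(1, new_value).
This can be at most 1.
Since 1 = old gcd 1, the gcd can only stay the same or decrease.

Answer: no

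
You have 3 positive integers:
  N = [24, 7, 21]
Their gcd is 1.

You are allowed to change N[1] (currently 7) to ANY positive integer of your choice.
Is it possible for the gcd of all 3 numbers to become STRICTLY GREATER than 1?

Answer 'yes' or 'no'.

Answer: yes

Derivation:
Current gcd = 1
gcd of all OTHER numbers (without N[1]=7): gcd([24, 21]) = 3
The new gcd after any change is gcd(3, new_value).
This can be at most 3.
Since 3 > old gcd 1, the gcd CAN increase (e.g., set N[1] = 3).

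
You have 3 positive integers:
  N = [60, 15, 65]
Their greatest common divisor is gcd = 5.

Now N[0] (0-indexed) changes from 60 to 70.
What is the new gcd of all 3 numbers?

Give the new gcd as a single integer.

Numbers: [60, 15, 65], gcd = 5
Change: index 0, 60 -> 70
gcd of the OTHER numbers (without index 0): gcd([15, 65]) = 5
New gcd = gcd(g_others, new_val) = gcd(5, 70) = 5

Answer: 5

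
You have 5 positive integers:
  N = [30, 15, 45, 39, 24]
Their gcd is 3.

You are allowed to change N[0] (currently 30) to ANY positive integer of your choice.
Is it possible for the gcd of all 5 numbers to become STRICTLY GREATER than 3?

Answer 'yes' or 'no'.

Current gcd = 3
gcd of all OTHER numbers (without N[0]=30): gcd([15, 45, 39, 24]) = 3
The new gcd after any change is gcd(3, new_value).
This can be at most 3.
Since 3 = old gcd 3, the gcd can only stay the same or decrease.

Answer: no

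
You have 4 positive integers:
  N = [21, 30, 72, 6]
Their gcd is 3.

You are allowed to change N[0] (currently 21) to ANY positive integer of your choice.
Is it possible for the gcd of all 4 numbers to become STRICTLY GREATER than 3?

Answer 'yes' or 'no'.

Answer: yes

Derivation:
Current gcd = 3
gcd of all OTHER numbers (without N[0]=21): gcd([30, 72, 6]) = 6
The new gcd after any change is gcd(6, new_value).
This can be at most 6.
Since 6 > old gcd 3, the gcd CAN increase (e.g., set N[0] = 6).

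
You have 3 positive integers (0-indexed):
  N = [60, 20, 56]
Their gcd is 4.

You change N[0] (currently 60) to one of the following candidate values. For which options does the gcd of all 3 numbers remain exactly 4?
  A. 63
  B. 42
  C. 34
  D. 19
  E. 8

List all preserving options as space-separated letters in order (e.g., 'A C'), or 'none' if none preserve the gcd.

Old gcd = 4; gcd of others (without N[0]) = 4
New gcd for candidate v: gcd(4, v). Preserves old gcd iff gcd(4, v) = 4.
  Option A: v=63, gcd(4,63)=1 -> changes
  Option B: v=42, gcd(4,42)=2 -> changes
  Option C: v=34, gcd(4,34)=2 -> changes
  Option D: v=19, gcd(4,19)=1 -> changes
  Option E: v=8, gcd(4,8)=4 -> preserves

Answer: E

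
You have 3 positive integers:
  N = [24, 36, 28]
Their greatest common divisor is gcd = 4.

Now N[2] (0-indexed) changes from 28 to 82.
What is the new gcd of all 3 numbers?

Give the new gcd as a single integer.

Numbers: [24, 36, 28], gcd = 4
Change: index 2, 28 -> 82
gcd of the OTHER numbers (without index 2): gcd([24, 36]) = 12
New gcd = gcd(g_others, new_val) = gcd(12, 82) = 2

Answer: 2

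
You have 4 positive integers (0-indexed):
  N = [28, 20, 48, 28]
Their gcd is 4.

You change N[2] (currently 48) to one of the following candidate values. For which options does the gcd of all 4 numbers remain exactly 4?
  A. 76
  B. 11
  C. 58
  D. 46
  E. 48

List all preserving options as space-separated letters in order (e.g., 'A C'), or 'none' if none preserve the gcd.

Answer: A E

Derivation:
Old gcd = 4; gcd of others (without N[2]) = 4
New gcd for candidate v: gcd(4, v). Preserves old gcd iff gcd(4, v) = 4.
  Option A: v=76, gcd(4,76)=4 -> preserves
  Option B: v=11, gcd(4,11)=1 -> changes
  Option C: v=58, gcd(4,58)=2 -> changes
  Option D: v=46, gcd(4,46)=2 -> changes
  Option E: v=48, gcd(4,48)=4 -> preserves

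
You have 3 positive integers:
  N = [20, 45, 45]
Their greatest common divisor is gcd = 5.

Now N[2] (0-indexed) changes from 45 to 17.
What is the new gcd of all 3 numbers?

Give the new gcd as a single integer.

Numbers: [20, 45, 45], gcd = 5
Change: index 2, 45 -> 17
gcd of the OTHER numbers (without index 2): gcd([20, 45]) = 5
New gcd = gcd(g_others, new_val) = gcd(5, 17) = 1

Answer: 1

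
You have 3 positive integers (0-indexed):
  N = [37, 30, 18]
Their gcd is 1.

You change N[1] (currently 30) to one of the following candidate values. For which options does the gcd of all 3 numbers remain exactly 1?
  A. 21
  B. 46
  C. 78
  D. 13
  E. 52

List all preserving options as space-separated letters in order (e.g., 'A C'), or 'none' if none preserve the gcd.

Answer: A B C D E

Derivation:
Old gcd = 1; gcd of others (without N[1]) = 1
New gcd for candidate v: gcd(1, v). Preserves old gcd iff gcd(1, v) = 1.
  Option A: v=21, gcd(1,21)=1 -> preserves
  Option B: v=46, gcd(1,46)=1 -> preserves
  Option C: v=78, gcd(1,78)=1 -> preserves
  Option D: v=13, gcd(1,13)=1 -> preserves
  Option E: v=52, gcd(1,52)=1 -> preserves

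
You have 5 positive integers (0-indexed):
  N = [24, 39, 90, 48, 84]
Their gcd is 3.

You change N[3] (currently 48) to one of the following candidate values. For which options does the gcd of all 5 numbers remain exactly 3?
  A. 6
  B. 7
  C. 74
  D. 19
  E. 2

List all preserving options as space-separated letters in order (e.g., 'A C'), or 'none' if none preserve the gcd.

Answer: A

Derivation:
Old gcd = 3; gcd of others (without N[3]) = 3
New gcd for candidate v: gcd(3, v). Preserves old gcd iff gcd(3, v) = 3.
  Option A: v=6, gcd(3,6)=3 -> preserves
  Option B: v=7, gcd(3,7)=1 -> changes
  Option C: v=74, gcd(3,74)=1 -> changes
  Option D: v=19, gcd(3,19)=1 -> changes
  Option E: v=2, gcd(3,2)=1 -> changes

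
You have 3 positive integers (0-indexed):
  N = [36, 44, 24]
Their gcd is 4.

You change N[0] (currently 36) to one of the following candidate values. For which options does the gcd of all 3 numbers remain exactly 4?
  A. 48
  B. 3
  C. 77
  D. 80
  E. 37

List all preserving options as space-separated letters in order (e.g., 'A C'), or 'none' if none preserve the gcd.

Answer: A D

Derivation:
Old gcd = 4; gcd of others (without N[0]) = 4
New gcd for candidate v: gcd(4, v). Preserves old gcd iff gcd(4, v) = 4.
  Option A: v=48, gcd(4,48)=4 -> preserves
  Option B: v=3, gcd(4,3)=1 -> changes
  Option C: v=77, gcd(4,77)=1 -> changes
  Option D: v=80, gcd(4,80)=4 -> preserves
  Option E: v=37, gcd(4,37)=1 -> changes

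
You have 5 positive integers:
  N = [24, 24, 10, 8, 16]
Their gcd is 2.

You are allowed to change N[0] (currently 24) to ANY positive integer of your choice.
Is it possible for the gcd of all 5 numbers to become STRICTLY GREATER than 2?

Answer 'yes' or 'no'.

Answer: no

Derivation:
Current gcd = 2
gcd of all OTHER numbers (without N[0]=24): gcd([24, 10, 8, 16]) = 2
The new gcd after any change is gcd(2, new_value).
This can be at most 2.
Since 2 = old gcd 2, the gcd can only stay the same or decrease.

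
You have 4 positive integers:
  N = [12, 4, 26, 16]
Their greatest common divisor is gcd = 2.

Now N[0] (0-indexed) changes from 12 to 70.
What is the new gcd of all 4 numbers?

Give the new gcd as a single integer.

Numbers: [12, 4, 26, 16], gcd = 2
Change: index 0, 12 -> 70
gcd of the OTHER numbers (without index 0): gcd([4, 26, 16]) = 2
New gcd = gcd(g_others, new_val) = gcd(2, 70) = 2

Answer: 2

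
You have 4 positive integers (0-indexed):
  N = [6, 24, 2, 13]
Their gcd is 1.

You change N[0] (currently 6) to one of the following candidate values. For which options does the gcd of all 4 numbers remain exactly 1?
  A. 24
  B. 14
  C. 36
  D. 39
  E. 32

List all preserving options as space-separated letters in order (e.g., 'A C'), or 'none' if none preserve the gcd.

Answer: A B C D E

Derivation:
Old gcd = 1; gcd of others (without N[0]) = 1
New gcd for candidate v: gcd(1, v). Preserves old gcd iff gcd(1, v) = 1.
  Option A: v=24, gcd(1,24)=1 -> preserves
  Option B: v=14, gcd(1,14)=1 -> preserves
  Option C: v=36, gcd(1,36)=1 -> preserves
  Option D: v=39, gcd(1,39)=1 -> preserves
  Option E: v=32, gcd(1,32)=1 -> preserves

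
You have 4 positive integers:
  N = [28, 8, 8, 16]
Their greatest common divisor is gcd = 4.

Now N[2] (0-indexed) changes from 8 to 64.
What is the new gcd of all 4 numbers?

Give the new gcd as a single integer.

Answer: 4

Derivation:
Numbers: [28, 8, 8, 16], gcd = 4
Change: index 2, 8 -> 64
gcd of the OTHER numbers (without index 2): gcd([28, 8, 16]) = 4
New gcd = gcd(g_others, new_val) = gcd(4, 64) = 4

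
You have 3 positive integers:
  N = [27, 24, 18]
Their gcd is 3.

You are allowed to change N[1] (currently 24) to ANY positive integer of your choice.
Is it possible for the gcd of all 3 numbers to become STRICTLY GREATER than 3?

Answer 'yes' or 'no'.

Answer: yes

Derivation:
Current gcd = 3
gcd of all OTHER numbers (without N[1]=24): gcd([27, 18]) = 9
The new gcd after any change is gcd(9, new_value).
This can be at most 9.
Since 9 > old gcd 3, the gcd CAN increase (e.g., set N[1] = 9).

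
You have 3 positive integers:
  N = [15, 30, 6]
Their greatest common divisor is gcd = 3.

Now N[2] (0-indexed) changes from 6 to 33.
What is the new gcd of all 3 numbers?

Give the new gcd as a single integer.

Numbers: [15, 30, 6], gcd = 3
Change: index 2, 6 -> 33
gcd of the OTHER numbers (without index 2): gcd([15, 30]) = 15
New gcd = gcd(g_others, new_val) = gcd(15, 33) = 3

Answer: 3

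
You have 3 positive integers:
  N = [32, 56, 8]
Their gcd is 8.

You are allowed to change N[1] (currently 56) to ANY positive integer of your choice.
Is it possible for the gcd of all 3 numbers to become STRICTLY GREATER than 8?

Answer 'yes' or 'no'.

Current gcd = 8
gcd of all OTHER numbers (without N[1]=56): gcd([32, 8]) = 8
The new gcd after any change is gcd(8, new_value).
This can be at most 8.
Since 8 = old gcd 8, the gcd can only stay the same or decrease.

Answer: no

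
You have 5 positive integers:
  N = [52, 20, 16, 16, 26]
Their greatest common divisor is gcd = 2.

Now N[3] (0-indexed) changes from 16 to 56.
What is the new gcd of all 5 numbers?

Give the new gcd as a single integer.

Numbers: [52, 20, 16, 16, 26], gcd = 2
Change: index 3, 16 -> 56
gcd of the OTHER numbers (without index 3): gcd([52, 20, 16, 26]) = 2
New gcd = gcd(g_others, new_val) = gcd(2, 56) = 2

Answer: 2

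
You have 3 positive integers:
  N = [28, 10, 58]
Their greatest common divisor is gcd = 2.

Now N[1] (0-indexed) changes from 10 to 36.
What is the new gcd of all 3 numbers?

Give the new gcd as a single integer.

Answer: 2

Derivation:
Numbers: [28, 10, 58], gcd = 2
Change: index 1, 10 -> 36
gcd of the OTHER numbers (without index 1): gcd([28, 58]) = 2
New gcd = gcd(g_others, new_val) = gcd(2, 36) = 2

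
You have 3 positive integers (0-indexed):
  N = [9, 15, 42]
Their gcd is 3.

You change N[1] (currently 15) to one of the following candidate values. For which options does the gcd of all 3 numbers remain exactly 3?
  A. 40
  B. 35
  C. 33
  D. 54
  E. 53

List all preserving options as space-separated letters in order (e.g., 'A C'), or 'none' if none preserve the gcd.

Old gcd = 3; gcd of others (without N[1]) = 3
New gcd for candidate v: gcd(3, v). Preserves old gcd iff gcd(3, v) = 3.
  Option A: v=40, gcd(3,40)=1 -> changes
  Option B: v=35, gcd(3,35)=1 -> changes
  Option C: v=33, gcd(3,33)=3 -> preserves
  Option D: v=54, gcd(3,54)=3 -> preserves
  Option E: v=53, gcd(3,53)=1 -> changes

Answer: C D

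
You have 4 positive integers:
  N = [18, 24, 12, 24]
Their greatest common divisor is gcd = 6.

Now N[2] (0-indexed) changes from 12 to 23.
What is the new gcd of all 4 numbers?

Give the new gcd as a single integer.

Numbers: [18, 24, 12, 24], gcd = 6
Change: index 2, 12 -> 23
gcd of the OTHER numbers (without index 2): gcd([18, 24, 24]) = 6
New gcd = gcd(g_others, new_val) = gcd(6, 23) = 1

Answer: 1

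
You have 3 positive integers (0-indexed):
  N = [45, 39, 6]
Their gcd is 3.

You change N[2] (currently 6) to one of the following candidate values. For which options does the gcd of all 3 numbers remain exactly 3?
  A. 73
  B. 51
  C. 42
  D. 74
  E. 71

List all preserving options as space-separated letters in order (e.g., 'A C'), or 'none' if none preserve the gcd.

Answer: B C

Derivation:
Old gcd = 3; gcd of others (without N[2]) = 3
New gcd for candidate v: gcd(3, v). Preserves old gcd iff gcd(3, v) = 3.
  Option A: v=73, gcd(3,73)=1 -> changes
  Option B: v=51, gcd(3,51)=3 -> preserves
  Option C: v=42, gcd(3,42)=3 -> preserves
  Option D: v=74, gcd(3,74)=1 -> changes
  Option E: v=71, gcd(3,71)=1 -> changes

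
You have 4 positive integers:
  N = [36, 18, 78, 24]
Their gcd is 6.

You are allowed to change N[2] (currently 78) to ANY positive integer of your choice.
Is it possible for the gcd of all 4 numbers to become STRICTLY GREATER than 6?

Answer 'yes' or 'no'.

Answer: no

Derivation:
Current gcd = 6
gcd of all OTHER numbers (without N[2]=78): gcd([36, 18, 24]) = 6
The new gcd after any change is gcd(6, new_value).
This can be at most 6.
Since 6 = old gcd 6, the gcd can only stay the same or decrease.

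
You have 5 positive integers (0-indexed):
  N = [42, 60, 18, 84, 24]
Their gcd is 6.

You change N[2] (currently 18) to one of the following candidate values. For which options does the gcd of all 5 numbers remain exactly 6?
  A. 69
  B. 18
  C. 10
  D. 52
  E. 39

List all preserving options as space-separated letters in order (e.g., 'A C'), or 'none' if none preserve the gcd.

Old gcd = 6; gcd of others (without N[2]) = 6
New gcd for candidate v: gcd(6, v). Preserves old gcd iff gcd(6, v) = 6.
  Option A: v=69, gcd(6,69)=3 -> changes
  Option B: v=18, gcd(6,18)=6 -> preserves
  Option C: v=10, gcd(6,10)=2 -> changes
  Option D: v=52, gcd(6,52)=2 -> changes
  Option E: v=39, gcd(6,39)=3 -> changes

Answer: B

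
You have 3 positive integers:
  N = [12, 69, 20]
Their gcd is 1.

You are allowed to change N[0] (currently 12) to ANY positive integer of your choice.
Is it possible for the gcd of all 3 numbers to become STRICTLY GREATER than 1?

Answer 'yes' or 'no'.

Answer: no

Derivation:
Current gcd = 1
gcd of all OTHER numbers (without N[0]=12): gcd([69, 20]) = 1
The new gcd after any change is gcd(1, new_value).
This can be at most 1.
Since 1 = old gcd 1, the gcd can only stay the same or decrease.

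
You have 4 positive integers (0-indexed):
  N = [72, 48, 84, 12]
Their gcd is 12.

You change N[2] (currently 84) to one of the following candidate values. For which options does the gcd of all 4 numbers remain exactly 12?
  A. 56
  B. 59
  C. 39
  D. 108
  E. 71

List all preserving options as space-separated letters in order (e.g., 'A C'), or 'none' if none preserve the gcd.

Answer: D

Derivation:
Old gcd = 12; gcd of others (without N[2]) = 12
New gcd for candidate v: gcd(12, v). Preserves old gcd iff gcd(12, v) = 12.
  Option A: v=56, gcd(12,56)=4 -> changes
  Option B: v=59, gcd(12,59)=1 -> changes
  Option C: v=39, gcd(12,39)=3 -> changes
  Option D: v=108, gcd(12,108)=12 -> preserves
  Option E: v=71, gcd(12,71)=1 -> changes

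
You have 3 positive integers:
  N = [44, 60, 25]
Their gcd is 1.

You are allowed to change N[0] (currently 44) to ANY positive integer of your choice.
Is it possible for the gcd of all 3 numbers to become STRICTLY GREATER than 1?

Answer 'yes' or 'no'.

Current gcd = 1
gcd of all OTHER numbers (without N[0]=44): gcd([60, 25]) = 5
The new gcd after any change is gcd(5, new_value).
This can be at most 5.
Since 5 > old gcd 1, the gcd CAN increase (e.g., set N[0] = 5).

Answer: yes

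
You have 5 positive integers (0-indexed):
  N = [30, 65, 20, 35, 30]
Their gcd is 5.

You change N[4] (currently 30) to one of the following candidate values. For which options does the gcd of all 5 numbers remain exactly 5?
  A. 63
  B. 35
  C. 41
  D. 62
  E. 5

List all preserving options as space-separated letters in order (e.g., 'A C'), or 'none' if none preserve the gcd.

Answer: B E

Derivation:
Old gcd = 5; gcd of others (without N[4]) = 5
New gcd for candidate v: gcd(5, v). Preserves old gcd iff gcd(5, v) = 5.
  Option A: v=63, gcd(5,63)=1 -> changes
  Option B: v=35, gcd(5,35)=5 -> preserves
  Option C: v=41, gcd(5,41)=1 -> changes
  Option D: v=62, gcd(5,62)=1 -> changes
  Option E: v=5, gcd(5,5)=5 -> preserves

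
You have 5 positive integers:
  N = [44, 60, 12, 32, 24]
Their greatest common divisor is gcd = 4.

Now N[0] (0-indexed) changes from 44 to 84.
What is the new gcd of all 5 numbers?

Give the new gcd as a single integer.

Answer: 4

Derivation:
Numbers: [44, 60, 12, 32, 24], gcd = 4
Change: index 0, 44 -> 84
gcd of the OTHER numbers (without index 0): gcd([60, 12, 32, 24]) = 4
New gcd = gcd(g_others, new_val) = gcd(4, 84) = 4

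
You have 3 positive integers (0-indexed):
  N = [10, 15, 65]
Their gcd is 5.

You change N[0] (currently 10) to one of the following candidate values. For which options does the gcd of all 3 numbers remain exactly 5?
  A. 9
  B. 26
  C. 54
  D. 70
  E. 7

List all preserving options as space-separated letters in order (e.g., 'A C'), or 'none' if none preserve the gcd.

Answer: D

Derivation:
Old gcd = 5; gcd of others (without N[0]) = 5
New gcd for candidate v: gcd(5, v). Preserves old gcd iff gcd(5, v) = 5.
  Option A: v=9, gcd(5,9)=1 -> changes
  Option B: v=26, gcd(5,26)=1 -> changes
  Option C: v=54, gcd(5,54)=1 -> changes
  Option D: v=70, gcd(5,70)=5 -> preserves
  Option E: v=7, gcd(5,7)=1 -> changes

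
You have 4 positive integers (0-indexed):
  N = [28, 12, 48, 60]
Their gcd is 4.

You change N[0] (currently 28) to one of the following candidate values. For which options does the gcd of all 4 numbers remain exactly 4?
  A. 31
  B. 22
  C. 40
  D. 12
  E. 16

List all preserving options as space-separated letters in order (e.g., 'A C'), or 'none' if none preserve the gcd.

Answer: C E

Derivation:
Old gcd = 4; gcd of others (without N[0]) = 12
New gcd for candidate v: gcd(12, v). Preserves old gcd iff gcd(12, v) = 4.
  Option A: v=31, gcd(12,31)=1 -> changes
  Option B: v=22, gcd(12,22)=2 -> changes
  Option C: v=40, gcd(12,40)=4 -> preserves
  Option D: v=12, gcd(12,12)=12 -> changes
  Option E: v=16, gcd(12,16)=4 -> preserves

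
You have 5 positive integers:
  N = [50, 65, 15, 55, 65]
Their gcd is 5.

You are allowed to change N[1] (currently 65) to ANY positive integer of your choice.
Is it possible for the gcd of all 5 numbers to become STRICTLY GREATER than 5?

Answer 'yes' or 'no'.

Current gcd = 5
gcd of all OTHER numbers (without N[1]=65): gcd([50, 15, 55, 65]) = 5
The new gcd after any change is gcd(5, new_value).
This can be at most 5.
Since 5 = old gcd 5, the gcd can only stay the same or decrease.

Answer: no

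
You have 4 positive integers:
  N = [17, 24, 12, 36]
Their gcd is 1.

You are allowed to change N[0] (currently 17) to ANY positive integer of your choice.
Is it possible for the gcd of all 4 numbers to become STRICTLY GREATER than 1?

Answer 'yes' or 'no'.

Current gcd = 1
gcd of all OTHER numbers (without N[0]=17): gcd([24, 12, 36]) = 12
The new gcd after any change is gcd(12, new_value).
This can be at most 12.
Since 12 > old gcd 1, the gcd CAN increase (e.g., set N[0] = 12).

Answer: yes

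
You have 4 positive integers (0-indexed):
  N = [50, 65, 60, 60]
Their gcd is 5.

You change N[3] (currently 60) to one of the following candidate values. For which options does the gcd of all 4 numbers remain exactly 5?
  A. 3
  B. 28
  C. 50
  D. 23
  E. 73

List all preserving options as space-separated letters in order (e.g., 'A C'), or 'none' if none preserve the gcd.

Answer: C

Derivation:
Old gcd = 5; gcd of others (without N[3]) = 5
New gcd for candidate v: gcd(5, v). Preserves old gcd iff gcd(5, v) = 5.
  Option A: v=3, gcd(5,3)=1 -> changes
  Option B: v=28, gcd(5,28)=1 -> changes
  Option C: v=50, gcd(5,50)=5 -> preserves
  Option D: v=23, gcd(5,23)=1 -> changes
  Option E: v=73, gcd(5,73)=1 -> changes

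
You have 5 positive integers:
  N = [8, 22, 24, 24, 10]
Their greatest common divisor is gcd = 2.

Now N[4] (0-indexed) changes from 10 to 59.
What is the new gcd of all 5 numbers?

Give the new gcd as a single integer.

Numbers: [8, 22, 24, 24, 10], gcd = 2
Change: index 4, 10 -> 59
gcd of the OTHER numbers (without index 4): gcd([8, 22, 24, 24]) = 2
New gcd = gcd(g_others, new_val) = gcd(2, 59) = 1

Answer: 1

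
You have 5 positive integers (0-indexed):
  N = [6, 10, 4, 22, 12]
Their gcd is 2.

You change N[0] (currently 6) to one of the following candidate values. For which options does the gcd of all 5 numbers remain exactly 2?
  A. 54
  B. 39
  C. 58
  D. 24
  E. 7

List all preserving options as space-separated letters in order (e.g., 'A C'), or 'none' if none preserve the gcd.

Old gcd = 2; gcd of others (without N[0]) = 2
New gcd for candidate v: gcd(2, v). Preserves old gcd iff gcd(2, v) = 2.
  Option A: v=54, gcd(2,54)=2 -> preserves
  Option B: v=39, gcd(2,39)=1 -> changes
  Option C: v=58, gcd(2,58)=2 -> preserves
  Option D: v=24, gcd(2,24)=2 -> preserves
  Option E: v=7, gcd(2,7)=1 -> changes

Answer: A C D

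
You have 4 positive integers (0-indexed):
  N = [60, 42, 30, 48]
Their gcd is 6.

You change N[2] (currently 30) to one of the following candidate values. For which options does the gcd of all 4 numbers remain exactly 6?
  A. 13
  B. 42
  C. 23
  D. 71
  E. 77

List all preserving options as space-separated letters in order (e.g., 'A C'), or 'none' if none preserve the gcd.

Old gcd = 6; gcd of others (without N[2]) = 6
New gcd for candidate v: gcd(6, v). Preserves old gcd iff gcd(6, v) = 6.
  Option A: v=13, gcd(6,13)=1 -> changes
  Option B: v=42, gcd(6,42)=6 -> preserves
  Option C: v=23, gcd(6,23)=1 -> changes
  Option D: v=71, gcd(6,71)=1 -> changes
  Option E: v=77, gcd(6,77)=1 -> changes

Answer: B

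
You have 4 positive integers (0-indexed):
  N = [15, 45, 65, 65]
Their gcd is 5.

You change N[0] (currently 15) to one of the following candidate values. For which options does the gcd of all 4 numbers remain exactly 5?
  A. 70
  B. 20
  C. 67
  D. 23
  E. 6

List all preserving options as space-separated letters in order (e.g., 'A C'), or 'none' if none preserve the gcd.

Old gcd = 5; gcd of others (without N[0]) = 5
New gcd for candidate v: gcd(5, v). Preserves old gcd iff gcd(5, v) = 5.
  Option A: v=70, gcd(5,70)=5 -> preserves
  Option B: v=20, gcd(5,20)=5 -> preserves
  Option C: v=67, gcd(5,67)=1 -> changes
  Option D: v=23, gcd(5,23)=1 -> changes
  Option E: v=6, gcd(5,6)=1 -> changes

Answer: A B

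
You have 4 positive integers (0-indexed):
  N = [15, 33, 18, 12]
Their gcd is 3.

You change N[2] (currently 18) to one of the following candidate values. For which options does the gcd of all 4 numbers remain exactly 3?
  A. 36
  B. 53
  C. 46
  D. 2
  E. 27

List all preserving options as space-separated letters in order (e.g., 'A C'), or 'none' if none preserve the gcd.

Answer: A E

Derivation:
Old gcd = 3; gcd of others (without N[2]) = 3
New gcd for candidate v: gcd(3, v). Preserves old gcd iff gcd(3, v) = 3.
  Option A: v=36, gcd(3,36)=3 -> preserves
  Option B: v=53, gcd(3,53)=1 -> changes
  Option C: v=46, gcd(3,46)=1 -> changes
  Option D: v=2, gcd(3,2)=1 -> changes
  Option E: v=27, gcd(3,27)=3 -> preserves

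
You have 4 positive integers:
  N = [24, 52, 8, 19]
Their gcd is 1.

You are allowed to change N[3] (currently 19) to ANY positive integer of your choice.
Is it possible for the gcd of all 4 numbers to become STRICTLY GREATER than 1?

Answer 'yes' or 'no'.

Current gcd = 1
gcd of all OTHER numbers (without N[3]=19): gcd([24, 52, 8]) = 4
The new gcd after any change is gcd(4, new_value).
This can be at most 4.
Since 4 > old gcd 1, the gcd CAN increase (e.g., set N[3] = 4).

Answer: yes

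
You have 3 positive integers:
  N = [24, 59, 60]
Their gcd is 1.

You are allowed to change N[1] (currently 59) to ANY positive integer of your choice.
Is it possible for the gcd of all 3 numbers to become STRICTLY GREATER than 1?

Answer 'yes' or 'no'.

Current gcd = 1
gcd of all OTHER numbers (without N[1]=59): gcd([24, 60]) = 12
The new gcd after any change is gcd(12, new_value).
This can be at most 12.
Since 12 > old gcd 1, the gcd CAN increase (e.g., set N[1] = 12).

Answer: yes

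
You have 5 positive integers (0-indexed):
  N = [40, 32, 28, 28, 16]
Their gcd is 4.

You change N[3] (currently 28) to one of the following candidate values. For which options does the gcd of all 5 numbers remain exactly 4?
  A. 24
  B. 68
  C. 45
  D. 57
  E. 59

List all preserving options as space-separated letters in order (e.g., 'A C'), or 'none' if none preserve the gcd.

Old gcd = 4; gcd of others (without N[3]) = 4
New gcd for candidate v: gcd(4, v). Preserves old gcd iff gcd(4, v) = 4.
  Option A: v=24, gcd(4,24)=4 -> preserves
  Option B: v=68, gcd(4,68)=4 -> preserves
  Option C: v=45, gcd(4,45)=1 -> changes
  Option D: v=57, gcd(4,57)=1 -> changes
  Option E: v=59, gcd(4,59)=1 -> changes

Answer: A B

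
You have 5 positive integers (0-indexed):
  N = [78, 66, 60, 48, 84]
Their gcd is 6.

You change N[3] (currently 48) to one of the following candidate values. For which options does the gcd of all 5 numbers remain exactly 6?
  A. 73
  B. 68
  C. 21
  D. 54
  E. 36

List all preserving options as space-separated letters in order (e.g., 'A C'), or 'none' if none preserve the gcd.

Answer: D E

Derivation:
Old gcd = 6; gcd of others (without N[3]) = 6
New gcd for candidate v: gcd(6, v). Preserves old gcd iff gcd(6, v) = 6.
  Option A: v=73, gcd(6,73)=1 -> changes
  Option B: v=68, gcd(6,68)=2 -> changes
  Option C: v=21, gcd(6,21)=3 -> changes
  Option D: v=54, gcd(6,54)=6 -> preserves
  Option E: v=36, gcd(6,36)=6 -> preserves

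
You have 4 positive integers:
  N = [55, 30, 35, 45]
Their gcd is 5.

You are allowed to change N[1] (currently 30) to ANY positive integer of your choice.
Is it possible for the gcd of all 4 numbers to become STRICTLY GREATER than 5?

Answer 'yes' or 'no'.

Answer: no

Derivation:
Current gcd = 5
gcd of all OTHER numbers (without N[1]=30): gcd([55, 35, 45]) = 5
The new gcd after any change is gcd(5, new_value).
This can be at most 5.
Since 5 = old gcd 5, the gcd can only stay the same or decrease.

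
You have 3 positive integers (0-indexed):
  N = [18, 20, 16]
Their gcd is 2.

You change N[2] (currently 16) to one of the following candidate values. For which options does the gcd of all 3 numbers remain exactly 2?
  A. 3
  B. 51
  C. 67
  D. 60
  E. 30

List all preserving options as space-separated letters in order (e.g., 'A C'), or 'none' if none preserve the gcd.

Answer: D E

Derivation:
Old gcd = 2; gcd of others (without N[2]) = 2
New gcd for candidate v: gcd(2, v). Preserves old gcd iff gcd(2, v) = 2.
  Option A: v=3, gcd(2,3)=1 -> changes
  Option B: v=51, gcd(2,51)=1 -> changes
  Option C: v=67, gcd(2,67)=1 -> changes
  Option D: v=60, gcd(2,60)=2 -> preserves
  Option E: v=30, gcd(2,30)=2 -> preserves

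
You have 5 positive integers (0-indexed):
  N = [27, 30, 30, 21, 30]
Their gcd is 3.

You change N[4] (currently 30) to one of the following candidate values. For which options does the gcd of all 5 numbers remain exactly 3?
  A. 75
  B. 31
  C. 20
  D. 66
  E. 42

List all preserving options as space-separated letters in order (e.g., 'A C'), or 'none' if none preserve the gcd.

Old gcd = 3; gcd of others (without N[4]) = 3
New gcd for candidate v: gcd(3, v). Preserves old gcd iff gcd(3, v) = 3.
  Option A: v=75, gcd(3,75)=3 -> preserves
  Option B: v=31, gcd(3,31)=1 -> changes
  Option C: v=20, gcd(3,20)=1 -> changes
  Option D: v=66, gcd(3,66)=3 -> preserves
  Option E: v=42, gcd(3,42)=3 -> preserves

Answer: A D E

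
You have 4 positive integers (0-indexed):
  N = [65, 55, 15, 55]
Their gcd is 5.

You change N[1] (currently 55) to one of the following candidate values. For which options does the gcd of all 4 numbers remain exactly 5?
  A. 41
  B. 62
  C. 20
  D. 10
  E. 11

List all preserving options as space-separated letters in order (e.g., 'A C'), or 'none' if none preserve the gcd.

Old gcd = 5; gcd of others (without N[1]) = 5
New gcd for candidate v: gcd(5, v). Preserves old gcd iff gcd(5, v) = 5.
  Option A: v=41, gcd(5,41)=1 -> changes
  Option B: v=62, gcd(5,62)=1 -> changes
  Option C: v=20, gcd(5,20)=5 -> preserves
  Option D: v=10, gcd(5,10)=5 -> preserves
  Option E: v=11, gcd(5,11)=1 -> changes

Answer: C D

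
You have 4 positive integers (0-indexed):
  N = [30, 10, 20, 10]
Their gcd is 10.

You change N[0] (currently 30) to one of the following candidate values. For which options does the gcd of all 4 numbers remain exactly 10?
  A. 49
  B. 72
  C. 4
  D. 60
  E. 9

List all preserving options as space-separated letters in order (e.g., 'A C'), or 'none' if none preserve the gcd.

Answer: D

Derivation:
Old gcd = 10; gcd of others (without N[0]) = 10
New gcd for candidate v: gcd(10, v). Preserves old gcd iff gcd(10, v) = 10.
  Option A: v=49, gcd(10,49)=1 -> changes
  Option B: v=72, gcd(10,72)=2 -> changes
  Option C: v=4, gcd(10,4)=2 -> changes
  Option D: v=60, gcd(10,60)=10 -> preserves
  Option E: v=9, gcd(10,9)=1 -> changes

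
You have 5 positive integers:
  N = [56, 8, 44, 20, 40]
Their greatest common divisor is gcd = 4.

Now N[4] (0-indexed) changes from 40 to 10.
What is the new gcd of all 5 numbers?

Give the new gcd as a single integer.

Answer: 2

Derivation:
Numbers: [56, 8, 44, 20, 40], gcd = 4
Change: index 4, 40 -> 10
gcd of the OTHER numbers (without index 4): gcd([56, 8, 44, 20]) = 4
New gcd = gcd(g_others, new_val) = gcd(4, 10) = 2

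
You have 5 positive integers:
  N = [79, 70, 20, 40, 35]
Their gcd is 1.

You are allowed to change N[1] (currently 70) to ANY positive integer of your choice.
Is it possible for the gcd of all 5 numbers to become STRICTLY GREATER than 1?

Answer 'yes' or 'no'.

Answer: no

Derivation:
Current gcd = 1
gcd of all OTHER numbers (without N[1]=70): gcd([79, 20, 40, 35]) = 1
The new gcd after any change is gcd(1, new_value).
This can be at most 1.
Since 1 = old gcd 1, the gcd can only stay the same or decrease.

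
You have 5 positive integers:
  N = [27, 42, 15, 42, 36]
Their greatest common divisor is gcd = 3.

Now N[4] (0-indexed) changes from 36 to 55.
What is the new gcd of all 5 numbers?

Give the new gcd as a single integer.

Numbers: [27, 42, 15, 42, 36], gcd = 3
Change: index 4, 36 -> 55
gcd of the OTHER numbers (without index 4): gcd([27, 42, 15, 42]) = 3
New gcd = gcd(g_others, new_val) = gcd(3, 55) = 1

Answer: 1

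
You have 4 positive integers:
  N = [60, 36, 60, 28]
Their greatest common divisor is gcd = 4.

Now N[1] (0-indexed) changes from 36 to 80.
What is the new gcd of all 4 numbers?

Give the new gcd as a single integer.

Numbers: [60, 36, 60, 28], gcd = 4
Change: index 1, 36 -> 80
gcd of the OTHER numbers (without index 1): gcd([60, 60, 28]) = 4
New gcd = gcd(g_others, new_val) = gcd(4, 80) = 4

Answer: 4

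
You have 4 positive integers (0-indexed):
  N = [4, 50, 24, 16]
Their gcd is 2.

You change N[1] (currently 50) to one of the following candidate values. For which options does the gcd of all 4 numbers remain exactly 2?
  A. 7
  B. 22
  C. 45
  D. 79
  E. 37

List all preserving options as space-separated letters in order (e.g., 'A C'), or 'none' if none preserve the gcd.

Old gcd = 2; gcd of others (without N[1]) = 4
New gcd for candidate v: gcd(4, v). Preserves old gcd iff gcd(4, v) = 2.
  Option A: v=7, gcd(4,7)=1 -> changes
  Option B: v=22, gcd(4,22)=2 -> preserves
  Option C: v=45, gcd(4,45)=1 -> changes
  Option D: v=79, gcd(4,79)=1 -> changes
  Option E: v=37, gcd(4,37)=1 -> changes

Answer: B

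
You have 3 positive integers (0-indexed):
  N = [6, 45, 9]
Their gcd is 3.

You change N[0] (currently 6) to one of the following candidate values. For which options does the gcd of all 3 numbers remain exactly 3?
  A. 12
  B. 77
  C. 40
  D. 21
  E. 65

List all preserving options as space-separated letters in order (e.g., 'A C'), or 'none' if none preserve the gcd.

Answer: A D

Derivation:
Old gcd = 3; gcd of others (without N[0]) = 9
New gcd for candidate v: gcd(9, v). Preserves old gcd iff gcd(9, v) = 3.
  Option A: v=12, gcd(9,12)=3 -> preserves
  Option B: v=77, gcd(9,77)=1 -> changes
  Option C: v=40, gcd(9,40)=1 -> changes
  Option D: v=21, gcd(9,21)=3 -> preserves
  Option E: v=65, gcd(9,65)=1 -> changes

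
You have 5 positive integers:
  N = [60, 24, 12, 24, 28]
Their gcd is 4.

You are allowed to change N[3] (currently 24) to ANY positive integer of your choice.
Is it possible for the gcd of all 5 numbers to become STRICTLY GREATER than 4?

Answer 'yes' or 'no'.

Answer: no

Derivation:
Current gcd = 4
gcd of all OTHER numbers (without N[3]=24): gcd([60, 24, 12, 28]) = 4
The new gcd after any change is gcd(4, new_value).
This can be at most 4.
Since 4 = old gcd 4, the gcd can only stay the same or decrease.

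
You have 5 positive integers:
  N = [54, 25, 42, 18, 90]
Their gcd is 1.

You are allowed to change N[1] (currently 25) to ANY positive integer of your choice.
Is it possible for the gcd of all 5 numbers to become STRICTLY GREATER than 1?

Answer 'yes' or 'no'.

Current gcd = 1
gcd of all OTHER numbers (without N[1]=25): gcd([54, 42, 18, 90]) = 6
The new gcd after any change is gcd(6, new_value).
This can be at most 6.
Since 6 > old gcd 1, the gcd CAN increase (e.g., set N[1] = 6).

Answer: yes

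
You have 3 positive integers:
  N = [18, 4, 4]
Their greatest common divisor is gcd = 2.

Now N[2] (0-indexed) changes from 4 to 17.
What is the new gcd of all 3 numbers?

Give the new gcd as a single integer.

Answer: 1

Derivation:
Numbers: [18, 4, 4], gcd = 2
Change: index 2, 4 -> 17
gcd of the OTHER numbers (without index 2): gcd([18, 4]) = 2
New gcd = gcd(g_others, new_val) = gcd(2, 17) = 1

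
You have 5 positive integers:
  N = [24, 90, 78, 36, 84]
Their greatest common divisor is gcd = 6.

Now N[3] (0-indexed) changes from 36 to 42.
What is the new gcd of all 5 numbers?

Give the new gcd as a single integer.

Answer: 6

Derivation:
Numbers: [24, 90, 78, 36, 84], gcd = 6
Change: index 3, 36 -> 42
gcd of the OTHER numbers (without index 3): gcd([24, 90, 78, 84]) = 6
New gcd = gcd(g_others, new_val) = gcd(6, 42) = 6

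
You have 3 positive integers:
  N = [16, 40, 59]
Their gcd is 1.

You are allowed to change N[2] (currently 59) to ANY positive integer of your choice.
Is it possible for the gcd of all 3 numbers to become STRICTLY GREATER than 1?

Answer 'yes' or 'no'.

Current gcd = 1
gcd of all OTHER numbers (without N[2]=59): gcd([16, 40]) = 8
The new gcd after any change is gcd(8, new_value).
This can be at most 8.
Since 8 > old gcd 1, the gcd CAN increase (e.g., set N[2] = 8).

Answer: yes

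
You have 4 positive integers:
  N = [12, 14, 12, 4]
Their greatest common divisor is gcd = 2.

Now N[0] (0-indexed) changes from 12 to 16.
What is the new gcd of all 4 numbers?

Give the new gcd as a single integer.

Answer: 2

Derivation:
Numbers: [12, 14, 12, 4], gcd = 2
Change: index 0, 12 -> 16
gcd of the OTHER numbers (without index 0): gcd([14, 12, 4]) = 2
New gcd = gcd(g_others, new_val) = gcd(2, 16) = 2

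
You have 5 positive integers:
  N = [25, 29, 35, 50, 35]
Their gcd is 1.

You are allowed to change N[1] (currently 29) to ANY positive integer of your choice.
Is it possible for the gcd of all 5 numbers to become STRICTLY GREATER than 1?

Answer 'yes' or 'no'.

Answer: yes

Derivation:
Current gcd = 1
gcd of all OTHER numbers (without N[1]=29): gcd([25, 35, 50, 35]) = 5
The new gcd after any change is gcd(5, new_value).
This can be at most 5.
Since 5 > old gcd 1, the gcd CAN increase (e.g., set N[1] = 5).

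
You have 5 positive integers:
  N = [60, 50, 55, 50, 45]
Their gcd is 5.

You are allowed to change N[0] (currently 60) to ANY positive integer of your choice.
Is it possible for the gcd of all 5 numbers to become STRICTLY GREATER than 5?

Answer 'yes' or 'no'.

Current gcd = 5
gcd of all OTHER numbers (without N[0]=60): gcd([50, 55, 50, 45]) = 5
The new gcd after any change is gcd(5, new_value).
This can be at most 5.
Since 5 = old gcd 5, the gcd can only stay the same or decrease.

Answer: no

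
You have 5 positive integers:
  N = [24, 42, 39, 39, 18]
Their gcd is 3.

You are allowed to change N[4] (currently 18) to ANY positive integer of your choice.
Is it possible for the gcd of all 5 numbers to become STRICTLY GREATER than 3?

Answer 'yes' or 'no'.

Answer: no

Derivation:
Current gcd = 3
gcd of all OTHER numbers (without N[4]=18): gcd([24, 42, 39, 39]) = 3
The new gcd after any change is gcd(3, new_value).
This can be at most 3.
Since 3 = old gcd 3, the gcd can only stay the same or decrease.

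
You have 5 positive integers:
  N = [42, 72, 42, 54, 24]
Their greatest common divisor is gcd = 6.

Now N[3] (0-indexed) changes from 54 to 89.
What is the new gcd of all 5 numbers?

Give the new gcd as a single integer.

Answer: 1

Derivation:
Numbers: [42, 72, 42, 54, 24], gcd = 6
Change: index 3, 54 -> 89
gcd of the OTHER numbers (without index 3): gcd([42, 72, 42, 24]) = 6
New gcd = gcd(g_others, new_val) = gcd(6, 89) = 1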